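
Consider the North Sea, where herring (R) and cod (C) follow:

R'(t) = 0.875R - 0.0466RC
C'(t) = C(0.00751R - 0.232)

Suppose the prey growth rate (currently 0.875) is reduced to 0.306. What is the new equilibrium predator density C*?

C* ≈ 6.57

At the interior fixed point, setting dR/dt = 0 with R > 0 fixes C* = (prey growth rate)/(RC coefficient) — independent of the other coefficients.
With the change, C* = 0.306/0.0466 = 6.57; it falls from 18.8.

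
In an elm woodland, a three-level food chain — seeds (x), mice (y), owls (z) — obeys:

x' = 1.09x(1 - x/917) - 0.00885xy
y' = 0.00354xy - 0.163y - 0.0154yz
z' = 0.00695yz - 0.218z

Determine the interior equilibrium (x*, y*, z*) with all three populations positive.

x* ≈ 683, y* ≈ 31.4, z* ≈ 147

From dz/dt = 0: 0.00695y* = 0.218, so y* = 31.4.
From dx/dt = 0: 1.09(1 - x*/917) = 0.00885·31.4, giving x* = 917·(1 - 0.255) = 683.
From dy/dt = 0: 0.00354·683 - 0.163 = 0.0154z*, so z* = 2.26/0.0154 = 147.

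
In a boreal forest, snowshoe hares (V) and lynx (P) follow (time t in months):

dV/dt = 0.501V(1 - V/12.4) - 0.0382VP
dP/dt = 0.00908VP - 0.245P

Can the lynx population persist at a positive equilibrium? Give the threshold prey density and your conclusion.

Threshold V = 27; K < 27, so no, the predator goes extinct.

The predator equation gives dP/dt > 0 only when V > 0.245/0.00908 = 27.
Without the predator, V → K = 12.4. Since 12.4 < 27, the predator cannot invade.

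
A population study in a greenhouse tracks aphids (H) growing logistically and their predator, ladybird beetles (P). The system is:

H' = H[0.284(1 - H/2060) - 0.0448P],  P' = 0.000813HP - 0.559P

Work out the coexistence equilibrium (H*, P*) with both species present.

From dP/dt = 0 with P > 0: 0.000813H* = 0.559, so H* = 688.
Substitute into dH/dt = 0: 0.284(1 - 688/2060) = 0.0448P*.
The bracket is 0.666, giving P* = 0.189/0.0448 = 4.22.

H* ≈ 688, P* ≈ 4.22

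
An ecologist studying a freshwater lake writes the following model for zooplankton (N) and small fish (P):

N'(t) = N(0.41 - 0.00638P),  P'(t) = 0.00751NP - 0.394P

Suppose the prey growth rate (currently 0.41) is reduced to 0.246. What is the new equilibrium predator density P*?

P* ≈ 38.6

At the interior fixed point, setting dN/dt = 0 with N > 0 fixes P* = (prey growth rate)/(NP coefficient) — independent of the other coefficients.
With the change, P* = 0.246/0.00638 = 38.6; it falls from 64.3.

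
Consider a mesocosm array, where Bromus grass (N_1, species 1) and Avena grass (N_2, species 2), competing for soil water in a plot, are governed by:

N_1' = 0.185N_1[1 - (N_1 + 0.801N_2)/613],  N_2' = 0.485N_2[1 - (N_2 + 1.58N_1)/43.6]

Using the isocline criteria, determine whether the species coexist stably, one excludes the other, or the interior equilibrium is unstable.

Compare the nullcline intercepts: K1/α12 = 613/0.801 = 765 > K2 = 43.6; K2/α21 = 43.6/1.58 = 27.6 < K1 = 613.
Since the inequalities point opposite ways, species 1 can invade but species 2 cannot.

species 1 excludes species 2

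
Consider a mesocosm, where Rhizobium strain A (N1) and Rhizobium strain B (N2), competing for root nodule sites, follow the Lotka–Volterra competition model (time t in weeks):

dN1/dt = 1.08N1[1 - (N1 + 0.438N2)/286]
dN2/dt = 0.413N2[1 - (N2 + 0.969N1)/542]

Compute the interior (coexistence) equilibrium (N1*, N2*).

N1* ≈ 84.4, N2* ≈ 460

Setting both brackets to zero gives the nullclines N1 + 0.438N2 = 286 and 0.969N1 + N2 = 542.
Substituting N2 = 542 - 0.969N1 into the first: N1(1 - 0.438·0.969) = 286 - 0.438·542.
So N1* = 48.6/0.576 = 84.4, and then N2* = 542 - 0.969·84.4 = 460.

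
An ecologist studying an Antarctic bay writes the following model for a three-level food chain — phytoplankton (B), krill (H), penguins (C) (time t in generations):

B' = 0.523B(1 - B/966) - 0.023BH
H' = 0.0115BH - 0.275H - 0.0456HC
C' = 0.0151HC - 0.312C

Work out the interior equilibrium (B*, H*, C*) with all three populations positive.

From dC/dt = 0: 0.0151H* = 0.312, so H* = 20.7.
From dB/dt = 0: 0.523(1 - B*/966) = 0.023·20.7, giving B* = 966·(1 - 0.909) = 88.2.
From dH/dt = 0: 0.0115·88.2 - 0.275 = 0.0456C*, so C* = 0.74/0.0456 = 16.2.

B* ≈ 88.2, H* ≈ 20.7, C* ≈ 16.2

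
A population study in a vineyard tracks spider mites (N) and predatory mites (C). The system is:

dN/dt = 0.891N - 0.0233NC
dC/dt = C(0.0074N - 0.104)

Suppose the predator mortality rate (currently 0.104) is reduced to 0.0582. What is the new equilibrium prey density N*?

At the interior fixed point, setting dC/dt = 0 with C > 0 fixes N* = (predator death rate)/(NC coefficient) — independent of the other coefficients.
With the change, N* = 0.0582/0.0074 = 7.86; it falls from 14.1.

N* ≈ 7.86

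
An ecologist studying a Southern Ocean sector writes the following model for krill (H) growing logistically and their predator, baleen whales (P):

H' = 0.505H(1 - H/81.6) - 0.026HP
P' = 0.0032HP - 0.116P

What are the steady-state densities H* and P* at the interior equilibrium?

From dP/dt = 0 with P > 0: 0.0032H* = 0.116, so H* = 36.2.
Substitute into dH/dt = 0: 0.505(1 - 36.2/81.6) = 0.026P*.
The bracket is 0.556, giving P* = 0.281/0.026 = 10.8.

H* ≈ 36.2, P* ≈ 10.8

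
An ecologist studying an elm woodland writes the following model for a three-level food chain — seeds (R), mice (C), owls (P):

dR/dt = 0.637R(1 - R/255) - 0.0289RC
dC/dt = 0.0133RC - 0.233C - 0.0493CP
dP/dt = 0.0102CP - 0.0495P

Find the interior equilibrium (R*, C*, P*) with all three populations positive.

From dP/dt = 0: 0.0102C* = 0.0495, so C* = 4.85.
From dR/dt = 0: 0.637(1 - R*/255) = 0.0289·4.85, giving R* = 255·(1 - 0.22) = 199.
From dC/dt = 0: 0.0133·199 - 0.233 = 0.0493P*, so P* = 2.41/0.0493 = 48.9.

R* ≈ 199, C* ≈ 4.85, P* ≈ 48.9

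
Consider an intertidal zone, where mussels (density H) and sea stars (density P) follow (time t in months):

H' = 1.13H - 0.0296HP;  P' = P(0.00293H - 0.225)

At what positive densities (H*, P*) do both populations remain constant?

Set dP/dt = 0 with P > 0: 0.00293H - 0.225 = 0, so H* = 0.225/0.00293 = 76.8.
Set dH/dt = 0 with H > 0: 1.13 - 0.0296P = 0, so P* = 1.13/0.0296 = 38.2.

H* ≈ 76.8, P* ≈ 38.2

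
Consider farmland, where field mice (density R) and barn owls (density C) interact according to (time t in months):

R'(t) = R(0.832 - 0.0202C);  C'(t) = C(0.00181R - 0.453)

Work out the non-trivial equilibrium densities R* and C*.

R* ≈ 250, C* ≈ 41.2

Set dC/dt = 0 with C > 0: 0.00181R - 0.453 = 0, so R* = 0.453/0.00181 = 250.
Set dR/dt = 0 with R > 0: 0.832 - 0.0202C = 0, so C* = 0.832/0.0202 = 41.2.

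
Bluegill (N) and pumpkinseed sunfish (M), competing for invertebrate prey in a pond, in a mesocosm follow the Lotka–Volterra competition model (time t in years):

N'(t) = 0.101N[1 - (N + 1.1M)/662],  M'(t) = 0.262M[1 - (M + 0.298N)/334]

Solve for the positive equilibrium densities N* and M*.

Setting both brackets to zero gives the nullclines N + 1.1M = 662 and 0.298N + M = 334.
Substituting M = 334 - 0.298N into the first: N(1 - 1.1·0.298) = 662 - 1.1·334.
So N* = 295/0.672 = 438, and then M* = 334 - 0.298·438 = 203.

N* ≈ 438, M* ≈ 203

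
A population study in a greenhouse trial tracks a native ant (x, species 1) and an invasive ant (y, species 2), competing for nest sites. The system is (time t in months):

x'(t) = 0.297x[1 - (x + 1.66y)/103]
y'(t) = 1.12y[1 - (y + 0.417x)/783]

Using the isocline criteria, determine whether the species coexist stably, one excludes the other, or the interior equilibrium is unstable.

Compare the nullcline intercepts: K1/α12 = 103/1.66 = 62 < K2 = 783; K2/α21 = 783/0.417 = 1880 > K1 = 103.
Since the inequalities point opposite ways, species 2 can invade but species 1 cannot.

species 2 excludes species 1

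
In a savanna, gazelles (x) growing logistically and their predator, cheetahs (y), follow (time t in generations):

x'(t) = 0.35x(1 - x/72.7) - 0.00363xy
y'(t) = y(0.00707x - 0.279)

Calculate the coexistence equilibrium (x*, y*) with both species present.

x* ≈ 39.5, y* ≈ 44.1

From dy/dt = 0 with y > 0: 0.00707x* = 0.279, so x* = 39.5.
Substitute into dx/dt = 0: 0.35(1 - 39.5/72.7) = 0.00363y*.
The bracket is 0.457, giving y* = 0.16/0.00363 = 44.1.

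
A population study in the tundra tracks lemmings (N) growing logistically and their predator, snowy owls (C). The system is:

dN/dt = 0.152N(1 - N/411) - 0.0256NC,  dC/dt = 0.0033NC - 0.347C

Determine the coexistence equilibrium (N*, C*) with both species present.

N* ≈ 105, C* ≈ 4.42

From dC/dt = 0 with C > 0: 0.0033N* = 0.347, so N* = 105.
Substitute into dN/dt = 0: 0.152(1 - 105/411) = 0.0256C*.
The bracket is 0.744, giving C* = 0.113/0.0256 = 4.42.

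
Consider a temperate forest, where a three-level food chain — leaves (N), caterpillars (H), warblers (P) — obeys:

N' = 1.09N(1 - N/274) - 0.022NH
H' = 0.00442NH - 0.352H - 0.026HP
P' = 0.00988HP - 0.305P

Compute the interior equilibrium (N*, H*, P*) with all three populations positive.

From dP/dt = 0: 0.00988H* = 0.305, so H* = 30.9.
From dN/dt = 0: 1.09(1 - N*/274) = 0.022·30.9, giving N* = 274·(1 - 0.623) = 103.
From dH/dt = 0: 0.00442·103 - 0.352 = 0.026P*, so P* = 0.104/0.026 = 4.02.

N* ≈ 103, H* ≈ 30.9, P* ≈ 4.02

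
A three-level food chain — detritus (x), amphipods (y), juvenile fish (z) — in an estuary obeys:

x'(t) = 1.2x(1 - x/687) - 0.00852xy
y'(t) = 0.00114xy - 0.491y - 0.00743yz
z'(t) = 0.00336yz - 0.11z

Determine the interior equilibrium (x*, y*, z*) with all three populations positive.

From dz/dt = 0: 0.00336y* = 0.11, so y* = 32.7.
From dx/dt = 0: 1.2(1 - x*/687) = 0.00852·32.7, giving x* = 687·(1 - 0.232) = 527.
From dy/dt = 0: 0.00114·527 - 0.491 = 0.00743z*, so z* = 0.11/0.00743 = 14.8.

x* ≈ 527, y* ≈ 32.7, z* ≈ 14.8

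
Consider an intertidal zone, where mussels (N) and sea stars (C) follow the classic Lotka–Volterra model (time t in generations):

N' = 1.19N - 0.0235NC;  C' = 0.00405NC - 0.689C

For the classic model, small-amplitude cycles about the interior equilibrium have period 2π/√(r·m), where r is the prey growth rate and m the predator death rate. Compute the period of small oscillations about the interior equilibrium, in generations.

Here r = 1.19 and m = 0.689, so r·m = 0.82.
ω = √0.82 = 0.905 per generation, hence T = 2π/ω ≈ 6.94 generations.

T ≈ 6.94 generations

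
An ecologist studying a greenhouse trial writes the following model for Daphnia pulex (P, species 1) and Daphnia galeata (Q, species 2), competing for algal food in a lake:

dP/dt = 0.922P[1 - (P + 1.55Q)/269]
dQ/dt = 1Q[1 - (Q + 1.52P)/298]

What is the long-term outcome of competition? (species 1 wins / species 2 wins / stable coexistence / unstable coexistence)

unstable coexistence (outcome depends on initial conditions)

Compare the nullcline intercepts: K1/α12 = 269/1.55 = 174 < K2 = 298; K2/α21 = 298/1.52 = 196 < K1 = 269.
Since both are reversed, neither can invade when rare; the interior point is a saddle.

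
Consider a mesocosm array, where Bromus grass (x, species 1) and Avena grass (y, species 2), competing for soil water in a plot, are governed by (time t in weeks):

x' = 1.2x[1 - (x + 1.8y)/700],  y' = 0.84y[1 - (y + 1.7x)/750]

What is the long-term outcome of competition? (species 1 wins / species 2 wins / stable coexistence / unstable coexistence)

Compare the nullcline intercepts: K1/α12 = 700/1.8 = 389 < K2 = 750; K2/α21 = 750/1.7 = 441 < K1 = 700.
Since both are reversed, neither can invade when rare; the interior point is a saddle.

unstable coexistence (outcome depends on initial conditions)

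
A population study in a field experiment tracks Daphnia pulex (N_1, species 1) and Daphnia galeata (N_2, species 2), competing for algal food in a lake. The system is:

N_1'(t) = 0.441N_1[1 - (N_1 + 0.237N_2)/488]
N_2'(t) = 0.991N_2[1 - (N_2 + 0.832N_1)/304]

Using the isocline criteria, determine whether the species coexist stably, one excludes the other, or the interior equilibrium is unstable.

Compare the nullcline intercepts: K1/α12 = 488/0.237 = 2060 > K2 = 304; K2/α21 = 304/0.832 = 365 < K1 = 488.
Since the inequalities point opposite ways, species 1 can invade but species 2 cannot.

species 1 excludes species 2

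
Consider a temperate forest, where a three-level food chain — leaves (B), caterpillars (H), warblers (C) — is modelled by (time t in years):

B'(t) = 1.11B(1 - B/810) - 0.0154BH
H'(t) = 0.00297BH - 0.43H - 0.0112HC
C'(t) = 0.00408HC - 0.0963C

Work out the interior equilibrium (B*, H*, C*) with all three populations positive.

From dC/dt = 0: 0.00408H* = 0.0963, so H* = 23.6.
From dB/dt = 0: 1.11(1 - B*/810) = 0.0154·23.6, giving B* = 810·(1 - 0.327) = 545.
From dH/dt = 0: 0.00297·545 - 0.43 = 0.0112C*, so C* = 1.19/0.0112 = 106.

B* ≈ 545, H* ≈ 23.6, C* ≈ 106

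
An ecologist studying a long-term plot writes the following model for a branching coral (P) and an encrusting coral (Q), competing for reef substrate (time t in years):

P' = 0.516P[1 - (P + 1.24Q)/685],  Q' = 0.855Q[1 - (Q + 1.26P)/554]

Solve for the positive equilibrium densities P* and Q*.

Setting both brackets to zero gives the nullclines P + 1.24Q = 685 and 1.26P + Q = 554.
Substituting Q = 554 - 1.26P into the first: P(1 - 1.24·1.26) = 685 - 1.24·554.
So P* = -1.96/-0.562 = 3.49, and then Q* = 554 - 1.26·3.49 = 550.

P* ≈ 3.49, Q* ≈ 550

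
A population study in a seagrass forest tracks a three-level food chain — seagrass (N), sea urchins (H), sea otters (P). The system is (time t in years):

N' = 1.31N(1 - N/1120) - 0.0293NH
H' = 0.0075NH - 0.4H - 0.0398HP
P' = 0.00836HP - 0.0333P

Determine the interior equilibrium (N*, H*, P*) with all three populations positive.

N* ≈ 1020, H* ≈ 3.98, P* ≈ 182

From dP/dt = 0: 0.00836H* = 0.0333, so H* = 3.98.
From dN/dt = 0: 1.31(1 - N*/1120) = 0.0293·3.98, giving N* = 1120·(1 - 0.0891) = 1020.
From dH/dt = 0: 0.0075·1020 - 0.4 = 0.0398P*, so P* = 7.25/0.0398 = 182.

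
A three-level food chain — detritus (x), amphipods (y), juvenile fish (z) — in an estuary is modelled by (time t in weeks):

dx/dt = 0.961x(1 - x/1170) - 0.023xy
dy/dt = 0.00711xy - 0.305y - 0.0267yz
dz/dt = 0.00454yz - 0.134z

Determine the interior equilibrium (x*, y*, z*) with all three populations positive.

x* ≈ 344, y* ≈ 29.5, z* ≈ 80

From dz/dt = 0: 0.00454y* = 0.134, so y* = 29.5.
From dx/dt = 0: 0.961(1 - x*/1170) = 0.023·29.5, giving x* = 1170·(1 - 0.706) = 344.
From dy/dt = 0: 0.00711·344 - 0.305 = 0.0267z*, so z* = 2.14/0.0267 = 80.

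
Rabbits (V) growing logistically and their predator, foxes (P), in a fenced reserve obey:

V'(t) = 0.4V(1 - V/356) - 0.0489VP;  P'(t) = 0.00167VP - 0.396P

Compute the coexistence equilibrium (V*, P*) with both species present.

From dP/dt = 0 with P > 0: 0.00167V* = 0.396, so V* = 237.
Substitute into dV/dt = 0: 0.4(1 - 237/356) = 0.0489P*.
The bracket is 0.334, giving P* = 0.134/0.0489 = 2.73.

V* ≈ 237, P* ≈ 2.73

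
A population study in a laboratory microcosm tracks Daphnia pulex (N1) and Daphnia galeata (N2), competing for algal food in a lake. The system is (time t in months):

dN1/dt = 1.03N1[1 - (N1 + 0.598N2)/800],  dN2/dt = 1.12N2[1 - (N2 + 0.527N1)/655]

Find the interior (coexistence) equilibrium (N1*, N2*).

N1* ≈ 596, N2* ≈ 341

Setting both brackets to zero gives the nullclines N1 + 0.598N2 = 800 and 0.527N1 + N2 = 655.
Substituting N2 = 655 - 0.527N1 into the first: N1(1 - 0.598·0.527) = 800 - 0.598·655.
So N1* = 408/0.685 = 596, and then N2* = 655 - 0.527·596 = 341.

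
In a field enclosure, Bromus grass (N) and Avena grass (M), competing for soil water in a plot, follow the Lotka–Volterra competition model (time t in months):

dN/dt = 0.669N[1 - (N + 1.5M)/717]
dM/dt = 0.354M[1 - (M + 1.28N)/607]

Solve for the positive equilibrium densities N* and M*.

Setting both brackets to zero gives the nullclines N + 1.5M = 717 and 1.28N + M = 607.
Substituting M = 607 - 1.28N into the first: N(1 - 1.5·1.28) = 717 - 1.5·607.
So N* = -194/-0.92 = 210, and then M* = 607 - 1.28·210 = 338.

N* ≈ 210, M* ≈ 338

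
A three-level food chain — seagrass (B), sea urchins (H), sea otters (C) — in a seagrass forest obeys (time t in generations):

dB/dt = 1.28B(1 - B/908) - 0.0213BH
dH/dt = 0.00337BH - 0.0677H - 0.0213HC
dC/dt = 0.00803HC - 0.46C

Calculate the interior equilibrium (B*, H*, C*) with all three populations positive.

From dC/dt = 0: 0.00803H* = 0.46, so H* = 57.3.
From dB/dt = 0: 1.28(1 - B*/908) = 0.0213·57.3, giving B* = 908·(1 - 0.953) = 42.4.
From dH/dt = 0: 0.00337·42.4 - 0.0677 = 0.0213C*, so C* = 0.0753/0.0213 = 3.54.

B* ≈ 42.4, H* ≈ 57.3, C* ≈ 3.54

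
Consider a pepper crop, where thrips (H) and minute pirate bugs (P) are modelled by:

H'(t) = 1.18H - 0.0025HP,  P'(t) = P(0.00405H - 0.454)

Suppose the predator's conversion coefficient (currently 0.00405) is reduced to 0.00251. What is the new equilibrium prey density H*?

At the interior fixed point, setting dP/dt = 0 with P > 0 fixes H* = (predator death rate)/(HP coefficient) — independent of the other coefficients.
With the change, H* = 0.454/0.00251 = 181; it rises from 112.

H* ≈ 181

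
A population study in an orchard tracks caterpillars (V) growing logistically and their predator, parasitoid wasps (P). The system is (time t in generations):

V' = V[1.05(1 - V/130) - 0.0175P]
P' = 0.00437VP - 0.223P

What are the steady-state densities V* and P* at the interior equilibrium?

V* ≈ 51, P* ≈ 36.4

From dP/dt = 0 with P > 0: 0.00437V* = 0.223, so V* = 51.
Substitute into dV/dt = 0: 1.05(1 - 51/130) = 0.0175P*.
The bracket is 0.607, giving P* = 0.638/0.0175 = 36.4.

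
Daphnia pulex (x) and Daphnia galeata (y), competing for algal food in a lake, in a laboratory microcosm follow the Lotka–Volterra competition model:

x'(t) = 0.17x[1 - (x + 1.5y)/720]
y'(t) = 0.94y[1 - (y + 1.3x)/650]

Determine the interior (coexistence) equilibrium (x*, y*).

x* ≈ 268, y* ≈ 301

Setting both brackets to zero gives the nullclines x + 1.5y = 720 and 1.3x + y = 650.
Substituting y = 650 - 1.3x into the first: x(1 - 1.5·1.3) = 720 - 1.5·650.
So x* = -255/-0.95 = 268, and then y* = 650 - 1.3·268 = 301.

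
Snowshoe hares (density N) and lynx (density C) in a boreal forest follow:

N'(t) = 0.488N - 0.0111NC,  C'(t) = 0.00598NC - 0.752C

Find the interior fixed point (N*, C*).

Set dC/dt = 0 with C > 0: 0.00598N - 0.752 = 0, so N* = 0.752/0.00598 = 126.
Set dN/dt = 0 with N > 0: 0.488 - 0.0111C = 0, so C* = 0.488/0.0111 = 44.

N* ≈ 126, C* ≈ 44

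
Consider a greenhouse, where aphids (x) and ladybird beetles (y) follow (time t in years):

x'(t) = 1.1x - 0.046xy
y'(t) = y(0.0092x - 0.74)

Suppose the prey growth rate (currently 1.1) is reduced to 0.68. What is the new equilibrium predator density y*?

y* ≈ 14.8

At the interior fixed point, setting dx/dt = 0 with x > 0 fixes y* = (prey growth rate)/(xy coefficient) — independent of the other coefficients.
With the change, y* = 0.68/0.046 = 14.8; it falls from 23.9.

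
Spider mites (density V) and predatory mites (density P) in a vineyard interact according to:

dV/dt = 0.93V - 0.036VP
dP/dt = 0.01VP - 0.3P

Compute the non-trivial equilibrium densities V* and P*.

Set dP/dt = 0 with P > 0: 0.01V - 0.3 = 0, so V* = 0.3/0.01 = 30.
Set dV/dt = 0 with V > 0: 0.93 - 0.036P = 0, so P* = 0.93/0.036 = 25.8.

V* ≈ 30, P* ≈ 25.8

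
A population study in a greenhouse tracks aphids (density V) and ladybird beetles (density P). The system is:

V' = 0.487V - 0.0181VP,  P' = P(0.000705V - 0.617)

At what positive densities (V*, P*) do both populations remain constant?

V* ≈ 875, P* ≈ 26.9

Set dP/dt = 0 with P > 0: 0.000705V - 0.617 = 0, so V* = 0.617/0.000705 = 875.
Set dV/dt = 0 with V > 0: 0.487 - 0.0181P = 0, so P* = 0.487/0.0181 = 26.9.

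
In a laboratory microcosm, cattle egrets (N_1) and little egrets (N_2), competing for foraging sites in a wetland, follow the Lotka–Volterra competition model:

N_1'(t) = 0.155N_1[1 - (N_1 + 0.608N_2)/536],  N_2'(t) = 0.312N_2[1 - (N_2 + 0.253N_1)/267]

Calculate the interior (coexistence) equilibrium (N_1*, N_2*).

Setting both brackets to zero gives the nullclines N_1 + 0.608N_2 = 536 and 0.253N_1 + N_2 = 267.
Substituting N_2 = 267 - 0.253N_1 into the first: N_1(1 - 0.608·0.253) = 536 - 0.608·267.
So N_1* = 374/0.846 = 442, and then N_2* = 267 - 0.253·442 = 155.

N_1* ≈ 442, N_2* ≈ 155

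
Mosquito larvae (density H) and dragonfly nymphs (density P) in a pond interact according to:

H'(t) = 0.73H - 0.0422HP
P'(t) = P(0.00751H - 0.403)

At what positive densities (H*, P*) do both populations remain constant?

H* ≈ 53.7, P* ≈ 17.3

Set dP/dt = 0 with P > 0: 0.00751H - 0.403 = 0, so H* = 0.403/0.00751 = 53.7.
Set dH/dt = 0 with H > 0: 0.73 - 0.0422P = 0, so P* = 0.73/0.0422 = 17.3.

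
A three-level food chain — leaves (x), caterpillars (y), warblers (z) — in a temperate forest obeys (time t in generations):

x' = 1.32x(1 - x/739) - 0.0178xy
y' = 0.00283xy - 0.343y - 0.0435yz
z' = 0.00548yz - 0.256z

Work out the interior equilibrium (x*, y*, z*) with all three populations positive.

From dz/dt = 0: 0.00548y* = 0.256, so y* = 46.7.
From dx/dt = 0: 1.32(1 - x*/739) = 0.0178·46.7, giving x* = 739·(1 - 0.63) = 273.
From dy/dt = 0: 0.00283·273 - 0.343 = 0.0435z*, so z* = 0.431/0.0435 = 9.91.

x* ≈ 273, y* ≈ 46.7, z* ≈ 9.91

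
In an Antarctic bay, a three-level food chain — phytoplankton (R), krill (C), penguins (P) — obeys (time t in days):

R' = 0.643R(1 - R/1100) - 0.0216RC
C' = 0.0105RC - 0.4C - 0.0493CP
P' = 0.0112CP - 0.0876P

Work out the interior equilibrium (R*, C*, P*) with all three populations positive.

From dP/dt = 0: 0.0112C* = 0.0876, so C* = 7.82.
From dR/dt = 0: 0.643(1 - R*/1100) = 0.0216·7.82, giving R* = 1100·(1 - 0.263) = 811.
From dC/dt = 0: 0.0105·811 - 0.4 = 0.0493P*, so P* = 8.12/0.0493 = 165.

R* ≈ 811, C* ≈ 7.82, P* ≈ 165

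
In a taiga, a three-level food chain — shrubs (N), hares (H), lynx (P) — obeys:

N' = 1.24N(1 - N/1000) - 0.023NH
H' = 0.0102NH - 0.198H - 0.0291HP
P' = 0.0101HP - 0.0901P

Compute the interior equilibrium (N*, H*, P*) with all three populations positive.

N* ≈ 835, H* ≈ 8.92, P* ≈ 286

From dP/dt = 0: 0.0101H* = 0.0901, so H* = 8.92.
From dN/dt = 0: 1.24(1 - N*/1000) = 0.023·8.92, giving N* = 1000·(1 - 0.165) = 835.
From dH/dt = 0: 0.0102·835 - 0.198 = 0.0291P*, so P* = 8.31/0.0291 = 286.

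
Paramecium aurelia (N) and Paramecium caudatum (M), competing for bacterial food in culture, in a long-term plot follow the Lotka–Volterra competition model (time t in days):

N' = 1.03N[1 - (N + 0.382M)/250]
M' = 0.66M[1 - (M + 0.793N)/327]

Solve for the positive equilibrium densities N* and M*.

Setting both brackets to zero gives the nullclines N + 0.382M = 250 and 0.793N + M = 327.
Substituting M = 327 - 0.793N into the first: N(1 - 0.382·0.793) = 250 - 0.382·327.
So N* = 125/0.697 = 179, and then M* = 327 - 0.793·179 = 185.

N* ≈ 179, M* ≈ 185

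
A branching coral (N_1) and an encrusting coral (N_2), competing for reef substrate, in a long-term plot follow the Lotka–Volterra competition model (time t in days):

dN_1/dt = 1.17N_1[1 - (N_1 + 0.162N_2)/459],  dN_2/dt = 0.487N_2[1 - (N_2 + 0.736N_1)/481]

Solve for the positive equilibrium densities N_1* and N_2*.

Setting both brackets to zero gives the nullclines N_1 + 0.162N_2 = 459 and 0.736N_1 + N_2 = 481.
Substituting N_2 = 481 - 0.736N_1 into the first: N_1(1 - 0.162·0.736) = 459 - 0.162·481.
So N_1* = 381/0.881 = 433, and then N_2* = 481 - 0.736·433 = 163.

N_1* ≈ 433, N_2* ≈ 163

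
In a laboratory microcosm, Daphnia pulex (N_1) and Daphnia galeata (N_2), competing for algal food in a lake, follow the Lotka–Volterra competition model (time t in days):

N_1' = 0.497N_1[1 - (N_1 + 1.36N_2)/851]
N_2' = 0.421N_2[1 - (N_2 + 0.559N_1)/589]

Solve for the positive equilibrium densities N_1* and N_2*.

Setting both brackets to zero gives the nullclines N_1 + 1.36N_2 = 851 and 0.559N_1 + N_2 = 589.
Substituting N_2 = 589 - 0.559N_1 into the first: N_1(1 - 1.36·0.559) = 851 - 1.36·589.
So N_1* = 50/0.24 = 208, and then N_2* = 589 - 0.559·208 = 473.

N_1* ≈ 208, N_2* ≈ 473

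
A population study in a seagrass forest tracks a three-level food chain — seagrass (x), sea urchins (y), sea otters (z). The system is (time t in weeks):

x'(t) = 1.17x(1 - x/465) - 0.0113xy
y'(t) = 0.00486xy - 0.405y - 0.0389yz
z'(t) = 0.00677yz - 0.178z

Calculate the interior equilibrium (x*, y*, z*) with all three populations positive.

From dz/dt = 0: 0.00677y* = 0.178, so y* = 26.3.
From dx/dt = 0: 1.17(1 - x*/465) = 0.0113·26.3, giving x* = 465·(1 - 0.254) = 347.
From dy/dt = 0: 0.00486·347 - 0.405 = 0.0389z*, so z* = 1.28/0.0389 = 32.9.

x* ≈ 347, y* ≈ 26.3, z* ≈ 32.9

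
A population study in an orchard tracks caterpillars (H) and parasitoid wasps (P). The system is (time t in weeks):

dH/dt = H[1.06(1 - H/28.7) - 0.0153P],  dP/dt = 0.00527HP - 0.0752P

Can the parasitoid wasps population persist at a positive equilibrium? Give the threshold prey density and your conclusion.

Threshold H = 14.3; K > 14.3, so yes, the predator persists.

The predator equation gives dP/dt > 0 only when H > 0.0752/0.00527 = 14.3.
Without the predator, H → K = 28.7. Since 28.7 > 14.3, the predator can invade and persist.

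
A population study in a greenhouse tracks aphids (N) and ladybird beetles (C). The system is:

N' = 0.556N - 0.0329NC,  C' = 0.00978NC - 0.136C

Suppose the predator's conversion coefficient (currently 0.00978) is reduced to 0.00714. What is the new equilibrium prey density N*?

At the interior fixed point, setting dC/dt = 0 with C > 0 fixes N* = (predator death rate)/(NC coefficient) — independent of the other coefficients.
With the change, N* = 0.136/0.00714 = 19; it rises from 13.9.

N* ≈ 19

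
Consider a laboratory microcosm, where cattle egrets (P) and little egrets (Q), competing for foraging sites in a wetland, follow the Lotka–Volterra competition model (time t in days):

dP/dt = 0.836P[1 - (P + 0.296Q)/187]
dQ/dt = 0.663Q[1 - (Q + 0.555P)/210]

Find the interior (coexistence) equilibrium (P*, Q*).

Setting both brackets to zero gives the nullclines P + 0.296Q = 187 and 0.555P + Q = 210.
Substituting Q = 210 - 0.555P into the first: P(1 - 0.296·0.555) = 187 - 0.296·210.
So P* = 125/0.836 = 149, and then Q* = 210 - 0.555·149 = 127.

P* ≈ 149, Q* ≈ 127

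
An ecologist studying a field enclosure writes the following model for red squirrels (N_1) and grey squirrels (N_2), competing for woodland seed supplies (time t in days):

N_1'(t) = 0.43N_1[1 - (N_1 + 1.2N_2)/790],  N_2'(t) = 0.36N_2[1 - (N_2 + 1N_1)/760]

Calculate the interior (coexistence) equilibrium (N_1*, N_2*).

N_1* ≈ 610, N_2* ≈ 150

Setting both brackets to zero gives the nullclines N_1 + 1.2N_2 = 790 and 1N_1 + N_2 = 760.
Substituting N_2 = 760 - 1N_1 into the first: N_1(1 - 1.2·1) = 790 - 1.2·760.
So N_1* = -122/-0.2 = 610, and then N_2* = 760 - 1·610 = 150.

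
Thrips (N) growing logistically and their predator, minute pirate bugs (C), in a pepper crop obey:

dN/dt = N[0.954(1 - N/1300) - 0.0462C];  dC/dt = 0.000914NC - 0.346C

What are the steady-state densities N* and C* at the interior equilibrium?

From dC/dt = 0 with C > 0: 0.000914N* = 0.346, so N* = 379.
Substitute into dN/dt = 0: 0.954(1 - 379/1300) = 0.0462C*.
The bracket is 0.709, giving C* = 0.676/0.0462 = 14.6.

N* ≈ 379, C* ≈ 14.6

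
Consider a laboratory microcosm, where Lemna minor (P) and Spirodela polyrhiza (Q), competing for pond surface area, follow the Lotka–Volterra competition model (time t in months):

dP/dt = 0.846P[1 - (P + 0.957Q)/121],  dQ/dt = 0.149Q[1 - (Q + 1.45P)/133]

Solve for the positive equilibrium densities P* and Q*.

P* ≈ 16.2, Q* ≈ 110

Setting both brackets to zero gives the nullclines P + 0.957Q = 121 and 1.45P + Q = 133.
Substituting Q = 133 - 1.45P into the first: P(1 - 0.957·1.45) = 121 - 0.957·133.
So P* = -6.28/-0.388 = 16.2, and then Q* = 133 - 1.45·16.2 = 110.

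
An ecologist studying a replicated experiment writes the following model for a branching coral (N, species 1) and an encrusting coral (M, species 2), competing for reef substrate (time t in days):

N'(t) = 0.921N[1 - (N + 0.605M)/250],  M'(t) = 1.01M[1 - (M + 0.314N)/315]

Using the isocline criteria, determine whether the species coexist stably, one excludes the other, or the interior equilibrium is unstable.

stable coexistence

Compare the nullcline intercepts: K1/α12 = 250/0.605 = 413 > K2 = 315; K2/α21 = 315/0.314 = 1000 > K1 = 250.
Since both inequalities hold, each species can invade when rare, so the interior equilibrium is stable.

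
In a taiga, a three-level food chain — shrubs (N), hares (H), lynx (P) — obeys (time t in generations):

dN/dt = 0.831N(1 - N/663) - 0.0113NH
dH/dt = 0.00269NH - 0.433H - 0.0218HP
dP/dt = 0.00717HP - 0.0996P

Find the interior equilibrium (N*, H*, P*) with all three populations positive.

N* ≈ 538, H* ≈ 13.9, P* ≈ 46.5

From dP/dt = 0: 0.00717H* = 0.0996, so H* = 13.9.
From dN/dt = 0: 0.831(1 - N*/663) = 0.0113·13.9, giving N* = 663·(1 - 0.189) = 538.
From dH/dt = 0: 0.00269·538 - 0.433 = 0.0218P*, so P* = 1.01/0.0218 = 46.5.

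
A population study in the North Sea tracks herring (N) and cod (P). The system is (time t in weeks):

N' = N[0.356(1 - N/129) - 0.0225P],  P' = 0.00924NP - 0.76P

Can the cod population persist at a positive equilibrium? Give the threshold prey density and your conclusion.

Threshold N = 82.3; K > 82.3, so yes, the predator persists.

The predator equation gives dP/dt > 0 only when N > 0.76/0.00924 = 82.3.
Without the predator, N → K = 129. Since 129 > 82.3, the predator can invade and persist.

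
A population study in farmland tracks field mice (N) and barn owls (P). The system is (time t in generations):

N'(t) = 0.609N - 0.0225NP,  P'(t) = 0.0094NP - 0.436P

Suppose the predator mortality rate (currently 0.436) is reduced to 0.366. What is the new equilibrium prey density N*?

N* ≈ 38.9

At the interior fixed point, setting dP/dt = 0 with P > 0 fixes N* = (predator death rate)/(NP coefficient) — independent of the other coefficients.
With the change, N* = 0.366/0.0094 = 38.9; it falls from 46.4.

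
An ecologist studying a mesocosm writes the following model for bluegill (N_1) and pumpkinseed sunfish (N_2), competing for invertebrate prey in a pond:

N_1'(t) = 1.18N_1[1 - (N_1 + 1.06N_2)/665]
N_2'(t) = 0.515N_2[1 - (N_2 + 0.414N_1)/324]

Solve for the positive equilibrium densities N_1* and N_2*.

Setting both brackets to zero gives the nullclines N_1 + 1.06N_2 = 665 and 0.414N_1 + N_2 = 324.
Substituting N_2 = 324 - 0.414N_1 into the first: N_1(1 - 1.06·0.414) = 665 - 1.06·324.
So N_1* = 322/0.561 = 573, and then N_2* = 324 - 0.414·573 = 86.8.

N_1* ≈ 573, N_2* ≈ 86.8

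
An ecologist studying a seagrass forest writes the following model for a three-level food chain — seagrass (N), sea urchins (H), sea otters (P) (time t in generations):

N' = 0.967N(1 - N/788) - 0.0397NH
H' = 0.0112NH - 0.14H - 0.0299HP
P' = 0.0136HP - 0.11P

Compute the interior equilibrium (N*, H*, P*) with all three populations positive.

N* ≈ 526, H* ≈ 8.09, P* ≈ 192

From dP/dt = 0: 0.0136H* = 0.11, so H* = 8.09.
From dN/dt = 0: 0.967(1 - N*/788) = 0.0397·8.09, giving N* = 788·(1 - 0.332) = 526.
From dH/dt = 0: 0.0112·526 - 0.14 = 0.0299P*, so P* = 5.75/0.0299 = 192.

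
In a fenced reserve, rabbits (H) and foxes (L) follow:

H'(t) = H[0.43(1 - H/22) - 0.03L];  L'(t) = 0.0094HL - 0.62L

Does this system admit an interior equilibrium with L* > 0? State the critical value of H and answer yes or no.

Threshold H = 66; K < 66, so no, the predator goes extinct.

The predator equation gives dL/dt > 0 only when H > 0.62/0.0094 = 66.
Without the predator, H → K = 22. Since 22 < 66, the predator cannot invade.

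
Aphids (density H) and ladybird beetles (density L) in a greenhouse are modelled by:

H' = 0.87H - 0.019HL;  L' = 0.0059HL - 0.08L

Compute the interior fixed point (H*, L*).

H* ≈ 13.6, L* ≈ 45.8

Set dL/dt = 0 with L > 0: 0.0059H - 0.08 = 0, so H* = 0.08/0.0059 = 13.6.
Set dH/dt = 0 with H > 0: 0.87 - 0.019L = 0, so L* = 0.87/0.019 = 45.8.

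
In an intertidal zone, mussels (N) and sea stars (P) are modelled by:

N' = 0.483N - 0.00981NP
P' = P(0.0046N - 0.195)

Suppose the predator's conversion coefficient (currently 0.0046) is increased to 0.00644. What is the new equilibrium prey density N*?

N* ≈ 30.3

At the interior fixed point, setting dP/dt = 0 with P > 0 fixes N* = (predator death rate)/(NP coefficient) — independent of the other coefficients.
With the change, N* = 0.195/0.00644 = 30.3; it falls from 42.4.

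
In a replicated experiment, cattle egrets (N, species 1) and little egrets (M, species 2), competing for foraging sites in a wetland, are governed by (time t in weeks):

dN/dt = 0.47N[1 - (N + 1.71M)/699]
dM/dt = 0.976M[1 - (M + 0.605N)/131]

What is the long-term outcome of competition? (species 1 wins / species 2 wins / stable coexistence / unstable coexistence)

species 1 excludes species 2

Compare the nullcline intercepts: K1/α12 = 699/1.71 = 409 > K2 = 131; K2/α21 = 131/0.605 = 217 < K1 = 699.
Since the inequalities point opposite ways, species 1 can invade but species 2 cannot.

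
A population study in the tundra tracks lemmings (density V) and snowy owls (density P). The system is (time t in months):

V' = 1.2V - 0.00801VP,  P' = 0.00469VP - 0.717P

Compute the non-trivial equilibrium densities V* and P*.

Set dP/dt = 0 with P > 0: 0.00469V - 0.717 = 0, so V* = 0.717/0.00469 = 153.
Set dV/dt = 0 with V > 0: 1.2 - 0.00801P = 0, so P* = 1.2/0.00801 = 150.

V* ≈ 153, P* ≈ 150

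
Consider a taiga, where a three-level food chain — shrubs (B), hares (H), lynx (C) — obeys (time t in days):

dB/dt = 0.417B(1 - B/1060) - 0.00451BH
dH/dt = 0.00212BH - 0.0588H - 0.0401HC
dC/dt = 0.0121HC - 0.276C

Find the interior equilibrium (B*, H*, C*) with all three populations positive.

From dC/dt = 0: 0.0121H* = 0.276, so H* = 22.8.
From dB/dt = 0: 0.417(1 - B*/1060) = 0.00451·22.8, giving B* = 1060·(1 - 0.247) = 799.
From dH/dt = 0: 0.00212·799 - 0.0588 = 0.0401C*, so C* = 1.63/0.0401 = 40.7.

B* ≈ 799, H* ≈ 22.8, C* ≈ 40.7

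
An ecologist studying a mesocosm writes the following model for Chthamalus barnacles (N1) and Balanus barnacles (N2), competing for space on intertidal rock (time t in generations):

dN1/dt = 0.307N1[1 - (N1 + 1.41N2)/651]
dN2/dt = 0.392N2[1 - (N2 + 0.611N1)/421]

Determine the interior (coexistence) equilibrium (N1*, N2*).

Setting both brackets to zero gives the nullclines N1 + 1.41N2 = 651 and 0.611N1 + N2 = 421.
Substituting N2 = 421 - 0.611N1 into the first: N1(1 - 1.41·0.611) = 651 - 1.41·421.
So N1* = 57.4/0.138 = 414, and then N2* = 421 - 0.611·414 = 168.

N1* ≈ 414, N2* ≈ 168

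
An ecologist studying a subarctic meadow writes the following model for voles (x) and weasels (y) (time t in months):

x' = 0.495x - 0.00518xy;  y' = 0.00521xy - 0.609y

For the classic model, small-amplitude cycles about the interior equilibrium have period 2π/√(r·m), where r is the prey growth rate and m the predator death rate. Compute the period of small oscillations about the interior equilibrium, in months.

Here r = 0.495 and m = 0.609, so r·m = 0.301.
ω = √0.301 = 0.549 per month, hence T = 2π/ω ≈ 11.4 months.

T ≈ 11.4 months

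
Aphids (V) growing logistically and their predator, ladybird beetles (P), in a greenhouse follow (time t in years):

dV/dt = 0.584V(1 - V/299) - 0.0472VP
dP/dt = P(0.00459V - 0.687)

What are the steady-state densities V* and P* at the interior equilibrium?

From dP/dt = 0 with P > 0: 0.00459V* = 0.687, so V* = 150.
Substitute into dV/dt = 0: 0.584(1 - 150/299) = 0.0472P*.
The bracket is 0.499, giving P* = 0.292/0.0472 = 6.18.

V* ≈ 150, P* ≈ 6.18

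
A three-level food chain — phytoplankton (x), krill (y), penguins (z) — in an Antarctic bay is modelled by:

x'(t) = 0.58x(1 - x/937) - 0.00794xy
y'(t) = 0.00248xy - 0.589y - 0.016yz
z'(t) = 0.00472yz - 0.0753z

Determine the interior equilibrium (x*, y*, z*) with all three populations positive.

From dz/dt = 0: 0.00472y* = 0.0753, so y* = 16.
From dx/dt = 0: 0.58(1 - x*/937) = 0.00794·16, giving x* = 937·(1 - 0.218) = 732.
From dy/dt = 0: 0.00248·732 - 0.589 = 0.016z*, so z* = 1.23/0.016 = 76.7.

x* ≈ 732, y* ≈ 16, z* ≈ 76.7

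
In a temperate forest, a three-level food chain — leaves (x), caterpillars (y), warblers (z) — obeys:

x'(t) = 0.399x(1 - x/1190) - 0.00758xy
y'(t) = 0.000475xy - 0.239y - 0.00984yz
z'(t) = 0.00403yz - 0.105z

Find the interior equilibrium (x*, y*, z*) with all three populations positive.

x* ≈ 601, y* ≈ 26.1, z* ≈ 4.72

From dz/dt = 0: 0.00403y* = 0.105, so y* = 26.1.
From dx/dt = 0: 0.399(1 - x*/1190) = 0.00758·26.1, giving x* = 1190·(1 - 0.495) = 601.
From dy/dt = 0: 0.000475·601 - 0.239 = 0.00984z*, so z* = 0.0465/0.00984 = 4.72.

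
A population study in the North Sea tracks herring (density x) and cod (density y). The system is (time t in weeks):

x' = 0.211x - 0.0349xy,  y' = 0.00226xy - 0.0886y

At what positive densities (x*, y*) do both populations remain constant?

x* ≈ 39.2, y* ≈ 6.05

Set dy/dt = 0 with y > 0: 0.00226x - 0.0886 = 0, so x* = 0.0886/0.00226 = 39.2.
Set dx/dt = 0 with x > 0: 0.211 - 0.0349y = 0, so y* = 0.211/0.0349 = 6.05.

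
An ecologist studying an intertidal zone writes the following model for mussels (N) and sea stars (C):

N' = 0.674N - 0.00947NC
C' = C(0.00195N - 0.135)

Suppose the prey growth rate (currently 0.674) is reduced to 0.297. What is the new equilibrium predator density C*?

At the interior fixed point, setting dN/dt = 0 with N > 0 fixes C* = (prey growth rate)/(NC coefficient) — independent of the other coefficients.
With the change, C* = 0.297/0.00947 = 31.4; it falls from 71.2.

C* ≈ 31.4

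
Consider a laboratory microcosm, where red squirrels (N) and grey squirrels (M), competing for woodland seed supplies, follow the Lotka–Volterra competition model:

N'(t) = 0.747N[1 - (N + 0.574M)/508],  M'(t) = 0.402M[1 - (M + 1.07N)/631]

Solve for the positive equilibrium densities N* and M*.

N* ≈ 378, M* ≈ 227

Setting both brackets to zero gives the nullclines N + 0.574M = 508 and 1.07N + M = 631.
Substituting M = 631 - 1.07N into the first: N(1 - 0.574·1.07) = 508 - 0.574·631.
So N* = 146/0.386 = 378, and then M* = 631 - 1.07·378 = 227.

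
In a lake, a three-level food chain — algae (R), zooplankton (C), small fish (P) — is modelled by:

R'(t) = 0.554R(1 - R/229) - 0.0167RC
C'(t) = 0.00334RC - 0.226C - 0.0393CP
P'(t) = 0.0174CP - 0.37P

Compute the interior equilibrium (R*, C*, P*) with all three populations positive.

R* ≈ 82.2, C* ≈ 21.3, P* ≈ 1.24

From dP/dt = 0: 0.0174C* = 0.37, so C* = 21.3.
From dR/dt = 0: 0.554(1 - R*/229) = 0.0167·21.3, giving R* = 229·(1 - 0.641) = 82.2.
From dC/dt = 0: 0.00334·82.2 - 0.226 = 0.0393P*, so P* = 0.0486/0.0393 = 1.24.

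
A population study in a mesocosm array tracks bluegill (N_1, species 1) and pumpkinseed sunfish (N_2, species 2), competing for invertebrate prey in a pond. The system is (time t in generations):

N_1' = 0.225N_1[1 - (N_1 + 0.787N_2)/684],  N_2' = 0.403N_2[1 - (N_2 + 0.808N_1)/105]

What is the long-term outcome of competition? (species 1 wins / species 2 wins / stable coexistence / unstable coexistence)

species 1 excludes species 2

Compare the nullcline intercepts: K1/α12 = 684/0.787 = 869 > K2 = 105; K2/α21 = 105/0.808 = 130 < K1 = 684.
Since the inequalities point opposite ways, species 1 can invade but species 2 cannot.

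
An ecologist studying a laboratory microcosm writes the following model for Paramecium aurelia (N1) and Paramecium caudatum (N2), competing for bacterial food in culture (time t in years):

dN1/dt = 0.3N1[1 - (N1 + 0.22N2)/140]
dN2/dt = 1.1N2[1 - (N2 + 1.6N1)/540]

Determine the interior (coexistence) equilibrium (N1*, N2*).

N1* ≈ 32.7, N2* ≈ 488

Setting both brackets to zero gives the nullclines N1 + 0.22N2 = 140 and 1.6N1 + N2 = 540.
Substituting N2 = 540 - 1.6N1 into the first: N1(1 - 0.22·1.6) = 140 - 0.22·540.
So N1* = 21.2/0.648 = 32.7, and then N2* = 540 - 1.6·32.7 = 488.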